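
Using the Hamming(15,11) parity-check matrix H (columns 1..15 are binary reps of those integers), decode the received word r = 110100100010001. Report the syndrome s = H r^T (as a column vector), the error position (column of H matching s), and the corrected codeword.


s = (0, 1, 0, 0)^T, error position = 4, corrected codeword c = 110000100010001

Compute s = H r^T mod 2 one row at a time:
  s_1 = 0 + 0 + 0 + 1 + 0 + 0 + 0 + 1 = 2 ≡ 0 (mod 2).
  s_2 = 1 + 0 + 0 + 1 + 0 + 0 + 0 + 1 = 3 ≡ 1 (mod 2).
  s_3 = 1 + 0 + 0 + 1 + 0 + 1 + 0 + 1 = 4 ≡ 0 (mod 2).
  s_4 = 1 + 0 + 0 + 1 + 0 + 1 + 0 + 1 = 4 ≡ 0 (mod 2).
s = (0, 1, 0, 0)^T — this equals column 4 of H (binary 0100), so error is at position 4.
Correct: flip bit 4 of r = 110100100010001 to get c = 110000100010001.


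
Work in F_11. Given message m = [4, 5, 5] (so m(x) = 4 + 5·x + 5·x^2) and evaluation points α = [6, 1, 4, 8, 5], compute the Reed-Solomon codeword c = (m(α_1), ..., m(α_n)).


c = [5, 3, 5, 1, 0]

Message polynomial: m(x) = 4 + 5·x + 5·x^2 (mod 11).
For each evaluation point α_i, compute m(α_i) mod 11:
  α_1 = 6: Horner steps 5 → 2 → 5, so m(6) = 5.
  α_2 = 1: Horner steps 5 → 10 → 3, so m(1) = 3.
  α_3 = 4: Horner steps 5 → 3 → 5, so m(4) = 5.
  α_4 = 8: Horner steps 5 → 1 → 1, so m(8) = 1.
  α_5 = 5: Horner steps 5 → 8 → 0, so m(5) = 0.
Codeword c = [5, 3, 5, 1, 0] ∈ F_11^5.


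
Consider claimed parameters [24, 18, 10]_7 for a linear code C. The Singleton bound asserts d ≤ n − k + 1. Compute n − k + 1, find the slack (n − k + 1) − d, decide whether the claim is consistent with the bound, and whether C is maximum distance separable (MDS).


Singleton RHS = n − k + 1 = 7, slack = -3, bound violated (no such code; not MDS).

Singleton bound: d ≤ n − k + 1.
Here n = 24, k = 18, so n − k + 1 = 7.
Given d = 10, check d ≤ 7: NO.
Slack = (n − k + 1) − d = -3.
The slack is negative: d = 10 exceeds n − k + 1 = 7 by 3, so the Singleton bound is violated and no linear [24, 18, 10]_7 code can exist. In particular it is not MDS (MDS requires d = n − k + 1 exactly).
Description: the claimed parameters are [24, 18, 10]_7; such a code would be impossible (violates the Singleton bound).


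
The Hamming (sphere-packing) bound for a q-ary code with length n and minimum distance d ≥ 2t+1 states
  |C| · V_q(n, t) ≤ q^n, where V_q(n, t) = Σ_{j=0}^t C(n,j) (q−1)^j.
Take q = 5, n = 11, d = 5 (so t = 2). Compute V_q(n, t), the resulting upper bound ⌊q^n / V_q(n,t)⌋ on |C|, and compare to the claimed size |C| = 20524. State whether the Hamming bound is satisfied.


V_q(n, t) = 925, q^n = 48828125, Hamming bound = 52787, |C| = 20524 ≤ bound (satisfied).

Step 1: Compute V_q(n, t) = Σ_{j=0}^2 C(n, j) (q−1)^j.
  j = 0: C(11,0)·(4)^0 = 1·1 = 1.
  j = 1: C(11,1)·(4)^1 = 11·4 = 44.
  j = 2: C(11,2)·(4)^2 = 55·16 = 880.
  V_q(n, t) = 1 + 44 + 880 = 925.
Step 2: q^n = 5^11 = 48828125.
Step 3: Hamming bound ⌊q^n / V_q(n,t)⌋ = ⌊48828125/925⌋ = 52787.
Step 4: Compare |C| = 20524 to 52787: satisfied.
The claimed |C| lies below the Hamming bound.


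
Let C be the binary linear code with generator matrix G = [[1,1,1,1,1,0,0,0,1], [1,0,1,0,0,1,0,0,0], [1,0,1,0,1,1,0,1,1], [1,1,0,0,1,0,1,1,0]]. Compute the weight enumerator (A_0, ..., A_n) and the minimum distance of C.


Weight distribution: A_0 = 1, A_3 = 2, A_4 = 3, A_5 = 6, A_6 = 4. Minimum distance d = 3.

Enumerate all 2^4 = 16 messages m ∈ F_2^4.
For each, compute codeword c = mG in F_2^9, then tally its weight.
  m = 0000 → c = 000000000, weight = 0.
  m = 1000 → c = 111110001, weight = 6.
  m = 0100 → c = 101001000, weight = 3.
  m = 1100 → c = 010111001, weight = 5.
  m = 0010 → c = 101011011, weight = 6.
  m = 1010 → c = 010101010, weight = 4.
  m = 0110 → c = 000010011, weight = 3.
  m = 1110 → c = 111100010, weight = 5.
  m = 0001 → c = 110010110, weight = 5.
  m = 1001 → c = 001100111, weight = 5.
  m = 0101 → c = 011011110, weight = 6.
  m = 1101 → c = 100101111, weight = 6.
  m = 0011 → c = 011001101, weight = 5.
  m = 1011 → c = 100111100, weight = 5.
  m = 0111 → c = 110000101, weight = 4.
  m = 1111 → c = 001110100, weight = 4.
Tally weights:
  weight 0: 1 codewords.
  weight 3: 2 codewords.
  weight 4: 3 codewords.
  weight 5: 6 codewords.
  weight 6: 4 codewords.
Minimum distance d = smallest w > 0 with A_w > 0 = 3.
Sanity: Σ A_w = 16 = 2^4 = 16 ✓.


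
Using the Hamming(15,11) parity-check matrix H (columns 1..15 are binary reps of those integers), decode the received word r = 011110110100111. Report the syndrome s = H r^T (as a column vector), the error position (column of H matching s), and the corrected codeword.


s = (1, 0, 0, 1)^T, error position = 9, corrected codeword c = 011110111100111

Compute s = H r^T mod 2 one row at a time:
  s_1 = 1 + 0 + 1 + 0 + 0 + 1 + 1 + 1 = 5 ≡ 1 (mod 2).
  s_2 = 1 + 1 + 0 + 1 + 0 + 1 + 1 + 1 = 6 ≡ 0 (mod 2).
  s_3 = 1 + 1 + 0 + 1 + 1 + 0 + 1 + 1 = 6 ≡ 0 (mod 2).
  s_4 = 0 + 1 + 1 + 1 + 0 + 0 + 1 + 1 = 5 ≡ 1 (mod 2).
s = (1, 0, 0, 1)^T — this equals column 9 of H (binary 1001), so error is at position 9.
Correct: flip bit 9 of r = 011110110100111 to get c = 011110111100111.


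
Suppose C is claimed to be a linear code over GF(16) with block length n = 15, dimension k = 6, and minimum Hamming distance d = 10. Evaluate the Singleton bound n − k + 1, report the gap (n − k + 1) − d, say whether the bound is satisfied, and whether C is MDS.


Singleton RHS = n − k + 1 = 10, slack = 0, bound satisfied, MDS.

Singleton bound: d ≤ n − k + 1.
Here n = 15, k = 6, so n − k + 1 = 10.
Given d = 10, check d ≤ 10: YES.
Slack = (n − k + 1) − d = 0.
The code is MDS (slack = 0).
Description: the claimed parameters are [15, 6, 10]_16; such a code would be MDS (meets Singleton bound).


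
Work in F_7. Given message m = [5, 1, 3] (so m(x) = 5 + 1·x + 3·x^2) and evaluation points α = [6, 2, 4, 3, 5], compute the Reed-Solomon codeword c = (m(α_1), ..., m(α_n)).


c = [0, 5, 1, 0, 1]

Message polynomial: m(x) = 5 + 1·x + 3·x^2 (mod 7).
For each evaluation point α_i, compute m(α_i) mod 7:
  α_1 = 6: Horner steps 3 → 5 → 0, so m(6) = 0.
  α_2 = 2: Horner steps 3 → 0 → 5, so m(2) = 5.
  α_3 = 4: Horner steps 3 → 6 → 1, so m(4) = 1.
  α_4 = 3: Horner steps 3 → 3 → 0, so m(3) = 0.
  α_5 = 5: Horner steps 3 → 2 → 1, so m(5) = 1.
Codeword c = [0, 5, 1, 0, 1] ∈ F_7^5.


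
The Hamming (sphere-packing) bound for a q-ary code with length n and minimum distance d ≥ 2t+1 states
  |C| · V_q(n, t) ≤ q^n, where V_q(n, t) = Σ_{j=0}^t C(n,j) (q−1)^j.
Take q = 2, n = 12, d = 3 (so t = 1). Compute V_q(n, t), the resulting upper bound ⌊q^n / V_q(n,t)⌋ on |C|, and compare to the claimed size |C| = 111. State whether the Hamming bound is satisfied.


V_q(n, t) = 13, q^n = 4096, Hamming bound = 315, |C| = 111 ≤ bound (satisfied).

Step 1: Compute V_q(n, t) = Σ_{j=0}^1 C(n, j) (q−1)^j.
  j = 0: C(12,0)·(1)^0 = 1·1 = 1.
  j = 1: C(12,1)·(1)^1 = 12·1 = 12.
  V_q(n, t) = 1 + 12 = 13.
Step 2: q^n = 2^12 = 4096.
Step 3: Hamming bound ⌊q^n / V_q(n,t)⌋ = ⌊4096/13⌋ = 315.
Step 4: Compare |C| = 111 to 315: satisfied.
The claimed |C| lies below the Hamming bound.


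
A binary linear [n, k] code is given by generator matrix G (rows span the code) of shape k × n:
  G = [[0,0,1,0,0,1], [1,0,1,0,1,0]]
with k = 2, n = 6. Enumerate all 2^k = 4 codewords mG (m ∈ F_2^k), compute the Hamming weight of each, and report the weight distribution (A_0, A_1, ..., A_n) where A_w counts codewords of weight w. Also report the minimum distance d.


Weight distribution: A_0 = 1, A_2 = 1, A_3 = 2. Minimum distance d = 2.

Enumerate all 2^2 = 4 messages m ∈ F_2^2.
For each, compute codeword c = mG in F_2^6, then tally its weight.
  m = 00 → c = 000000, weight = 0.
  m = 10 → c = 001001, weight = 2.
  m = 01 → c = 101010, weight = 3.
  m = 11 → c = 100011, weight = 3.
Tally weights:
  weight 0: 1 codewords.
  weight 2: 1 codewords.
  weight 3: 2 codewords.
Minimum distance d = smallest w > 0 with A_w > 0 = 2.
Sanity: Σ A_w = 4 = 2^2 = 4 ✓.


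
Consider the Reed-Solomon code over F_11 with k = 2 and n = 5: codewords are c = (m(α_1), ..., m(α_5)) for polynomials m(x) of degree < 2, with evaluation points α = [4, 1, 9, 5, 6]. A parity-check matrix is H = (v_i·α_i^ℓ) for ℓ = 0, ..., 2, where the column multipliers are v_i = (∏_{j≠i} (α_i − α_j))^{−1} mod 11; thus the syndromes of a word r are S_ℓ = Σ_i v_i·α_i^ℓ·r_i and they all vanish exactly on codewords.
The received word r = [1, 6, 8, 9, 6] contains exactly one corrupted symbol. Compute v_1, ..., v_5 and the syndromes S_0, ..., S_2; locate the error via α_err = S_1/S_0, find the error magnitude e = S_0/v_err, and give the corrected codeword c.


S = (1, 1, 1), error at position 2, error magnitude e = 7, c = [1, 10, 8, 9, 6].

Step 1: column multipliers v_i = (∏_{j≠i}(α_i − α_j))^{−1} mod 11.
  i = 1 (α = 4): (4−1)(4−9)(4−5)(4−6) = 3·(−5)·(−1)·(−2) = −30 ≡ 3, so v_1 = 3^{−1} = 4 (mod 11).
  i = 2 (α = 1): (1−4)(1−9)(1−5)(1−6) = (−3)·(−8)·(−4)·(−5) = 480 ≡ 7, so v_2 = 7^{−1} = 8 (mod 11).
  i = 3 (α = 9): (9−4)(9−1)(9−5)(9−6) = 5·8·4·3 = 480 ≡ 7, so v_3 = 7^{−1} = 8 (mod 11).
  i = 4 (α = 5): (5−4)(5−1)(5−9)(5−6) = 1·4·(−4)·(−1) = 16 ≡ 5, so v_4 = 5^{−1} = 9 (mod 11).
  i = 5 (α = 6): (6−4)(6−1)(6−9)(6−5) = 2·5·(−3)·1 = −30 ≡ 3, so v_5 = 3^{−1} = 4 (mod 11).
  v = [4, 8, 8, 9, 4].
Step 2: syndromes of r = [1, 6, 8, 9, 6] (all sums mod 11).
  S_0 = Σ v_i r_i = 4·1 + 8·6 + 8·8 + 9·9 + 4·6 = 221 ≡ 1.
  S_1 = Σ v_i α_i r_i = 4·4·1 + 8·1·6 + 8·9·8 + 9·5·9 + 4·6·6 = 1189 ≡ 1.
  α_i^2 mod 11 = [5, 1, 4, 3, 3].
  S_2 = Σ v_i α_i^2 r_i = 4·5·1 + 8·1·6 + 8·4·8 + 9·3·9 + 4·3·6 = 639 ≡ 1.
  S = (1, 1, 1) ≠ 0, so r is not a codeword (an error is present).
Step 3: locate the error. For a single error e at position i, S_ℓ = v_i·e·α_i^ℓ, so α_err = S_1/S_0.
  S_0^{−1} = 1^{−1} = 1 (mod 11), so α_err = 1·1 = 1 ≡ 1 = α_2. Error position i = 2.
  Consistency check: S_2/S_1 = 1·1 = 1 ≡ 1 = α_err ✓ (single-error assumption holds).
Step 4: error magnitude e = S_0/v_2 = S_0·∏_{j≠2}(α_2 − α_j) = 1·7 = 7 ≡ 7 (mod 11).
Step 5: correct position 2: c_2 = r_2 − e = 6 − 7 ≡ 10 (mod 11). Hence c = [1, 10, 8, 9, 6].
  Check: interpolating c through the α_i gives m(x) = 2 + 8·x (degree < 2) with m(α_i) = c_i for every i, so c is indeed a codeword.


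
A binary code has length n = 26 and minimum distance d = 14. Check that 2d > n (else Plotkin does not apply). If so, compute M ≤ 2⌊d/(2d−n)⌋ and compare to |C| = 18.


Plotkin bound M ≤ 14; given |C| = 18 > bound (violated).

Check applicability: 2d = 28, n = 26.
2d − n = 2 > 0, so Plotkin applies.
Compute d/(2d−n) = 14/2 ≈ 7.0000.
⌊d/(2d−n)⌋ = 7.
Plotkin bound: M ≤ 2·7 = 14.
Given |C| = 18, check: VIOLATED.
This |C| is above the Plotkin bound, so no binary code with n = 26, d = 14 and 18 codewords exists.


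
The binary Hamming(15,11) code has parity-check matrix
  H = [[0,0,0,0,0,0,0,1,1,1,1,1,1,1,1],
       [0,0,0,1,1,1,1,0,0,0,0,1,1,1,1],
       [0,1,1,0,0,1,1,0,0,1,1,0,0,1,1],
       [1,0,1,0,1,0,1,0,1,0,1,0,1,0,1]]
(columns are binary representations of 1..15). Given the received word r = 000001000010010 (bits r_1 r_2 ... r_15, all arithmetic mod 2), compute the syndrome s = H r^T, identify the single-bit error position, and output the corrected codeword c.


s = (0, 0, 1, 1)^T, error position = 3, corrected codeword c = 001001000010010

Compute s = H r^T mod 2 one row at a time:
  s_1 = 0 + 0 + 0 + 1 + 0 + 0 + 1 + 0 = 2 ≡ 0 (mod 2).
  s_2 = 0 + 0 + 1 + 0 + 0 + 0 + 1 + 0 = 2 ≡ 0 (mod 2).
  s_3 = 0 + 0 + 1 + 0 + 0 + 1 + 1 + 0 = 3 ≡ 1 (mod 2).
  s_4 = 0 + 0 + 0 + 0 + 0 + 1 + 0 + 0 = 1 ≡ 1 (mod 2).
s = (0, 0, 1, 1)^T — this equals column 3 of H (binary 0011), so error is at position 3.
Correct: flip bit 3 of r = 000001000010010 to get c = 001001000010010.


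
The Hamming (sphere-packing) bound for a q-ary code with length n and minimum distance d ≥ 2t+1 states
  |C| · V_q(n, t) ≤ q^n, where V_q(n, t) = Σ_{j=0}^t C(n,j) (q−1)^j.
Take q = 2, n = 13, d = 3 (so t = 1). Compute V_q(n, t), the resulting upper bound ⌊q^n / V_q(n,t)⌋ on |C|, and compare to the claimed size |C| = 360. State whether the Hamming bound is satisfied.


V_q(n, t) = 14, q^n = 8192, Hamming bound = 585, |C| = 360 ≤ bound (satisfied).

Step 1: Compute V_q(n, t) = Σ_{j=0}^1 C(n, j) (q−1)^j.
  j = 0: C(13,0)·(1)^0 = 1·1 = 1.
  j = 1: C(13,1)·(1)^1 = 13·1 = 13.
  V_q(n, t) = 1 + 13 = 14.
Step 2: q^n = 2^13 = 8192.
Step 3: Hamming bound ⌊q^n / V_q(n,t)⌋ = ⌊8192/14⌋ = 585.
Step 4: Compare |C| = 360 to 585: satisfied.
The claimed |C| lies below the Hamming bound.


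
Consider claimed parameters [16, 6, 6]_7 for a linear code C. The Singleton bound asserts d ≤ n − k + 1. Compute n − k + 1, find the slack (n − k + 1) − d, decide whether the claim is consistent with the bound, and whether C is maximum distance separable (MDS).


Singleton RHS = n − k + 1 = 11, slack = 5, bound satisfied, not MDS.

Singleton bound: d ≤ n − k + 1.
Here n = 16, k = 6, so n − k + 1 = 11.
Given d = 6, check d ≤ 11: YES.
Slack = (n − k + 1) − d = 5.
The code is NOT MDS (slack = 5 > 0).
Description: the claimed parameters are [16, 6, 6]_7; such a code would be non-MDS.


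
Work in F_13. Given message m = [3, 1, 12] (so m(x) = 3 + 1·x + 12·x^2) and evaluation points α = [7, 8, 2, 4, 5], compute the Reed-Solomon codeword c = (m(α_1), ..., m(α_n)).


c = [0, 12, 1, 4, 9]

Message polynomial: m(x) = 3 + 1·x + 12·x^2 (mod 13).
For each evaluation point α_i, compute m(α_i) mod 13:
  α_1 = 7: Horner steps 12 → 7 → 0, so m(7) = 0.
  α_2 = 8: Horner steps 12 → 6 → 12, so m(8) = 12.
  α_3 = 2: Horner steps 12 → 12 → 1, so m(2) = 1.
  α_4 = 4: Horner steps 12 → 10 → 4, so m(4) = 4.
  α_5 = 5: Horner steps 12 → 9 → 9, so m(5) = 9.
Codeword c = [0, 12, 1, 4, 9] ∈ F_13^5.


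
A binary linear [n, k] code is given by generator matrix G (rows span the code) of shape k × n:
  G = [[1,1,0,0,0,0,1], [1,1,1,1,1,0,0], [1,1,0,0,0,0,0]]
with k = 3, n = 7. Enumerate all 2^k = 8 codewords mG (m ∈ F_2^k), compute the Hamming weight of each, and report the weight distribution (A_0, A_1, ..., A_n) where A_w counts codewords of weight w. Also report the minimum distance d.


Weight distribution: A_0 = 1, A_1 = 1, A_2 = 1, A_3 = 2, A_4 = 1, A_5 = 1, A_6 = 1. Minimum distance d = 1.

Enumerate all 2^3 = 8 messages m ∈ F_2^3.
For each, compute codeword c = mG in F_2^7, then tally its weight.
  m = 000 → c = 0000000, weight = 0.
  m = 100 → c = 1100001, weight = 3.
  m = 010 → c = 1111100, weight = 5.
  m = 110 → c = 0011101, weight = 4.
  m = 001 → c = 1100000, weight = 2.
  m = 101 → c = 0000001, weight = 1.
  m = 011 → c = 0011100, weight = 3.
  m = 111 → c = 1111101, weight = 6.
Tally weights:
  weight 0: 1 codewords.
  weight 1: 1 codewords.
  weight 2: 1 codewords.
  weight 3: 2 codewords.
  weight 4: 1 codewords.
  weight 5: 1 codewords.
  weight 6: 1 codewords.
Minimum distance d = smallest w > 0 with A_w > 0 = 1.
Sanity: Σ A_w = 8 = 2^3 = 8 ✓.


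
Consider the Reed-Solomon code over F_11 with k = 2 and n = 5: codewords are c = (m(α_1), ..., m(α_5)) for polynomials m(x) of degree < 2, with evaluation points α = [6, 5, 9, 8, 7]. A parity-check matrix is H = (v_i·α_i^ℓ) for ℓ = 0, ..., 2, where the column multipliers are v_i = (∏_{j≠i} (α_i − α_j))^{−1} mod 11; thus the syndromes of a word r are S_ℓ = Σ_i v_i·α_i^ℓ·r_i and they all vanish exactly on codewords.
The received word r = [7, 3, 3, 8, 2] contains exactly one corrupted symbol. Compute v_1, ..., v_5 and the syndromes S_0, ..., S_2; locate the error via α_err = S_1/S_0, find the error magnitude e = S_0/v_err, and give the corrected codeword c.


S = (1, 5, 3), error at position 2, error magnitude e = 2, c = [7, 1, 3, 8, 2].

Step 1: column multipliers v_i = (∏_{j≠i}(α_i − α_j))^{−1} mod 11.
  i = 1 (α = 6): (6−5)(6−9)(6−8)(6−7) = 1·(−3)·(−2)·(−1) = −6 ≡ 5, so v_1 = 5^{−1} = 9 (mod 11).
  i = 2 (α = 5): (5−6)(5−9)(5−8)(5−7) = (−1)·(−4)·(−3)·(−2) = 24 ≡ 2, so v_2 = 2^{−1} = 6 (mod 11).
  i = 3 (α = 9): (9−6)(9−5)(9−8)(9−7) = 3·4·1·2 = 24 ≡ 2, so v_3 = 2^{−1} = 6 (mod 11).
  i = 4 (α = 8): (8−6)(8−5)(8−9)(8−7) = 2·3·(−1)·1 = −6 ≡ 5, so v_4 = 5^{−1} = 9 (mod 11).
  i = 5 (α = 7): (7−6)(7−5)(7−9)(7−8) = 1·2·(−2)·(−1) = 4 ≡ 4, so v_5 = 4^{−1} = 3 (mod 11).
  v = [9, 6, 6, 9, 3].
Step 2: syndromes of r = [7, 3, 3, 8, 2] (all sums mod 11).
  S_0 = Σ v_i r_i = 9·7 + 6·3 + 6·3 + 9·8 + 3·2 = 177 ≡ 1.
  S_1 = Σ v_i α_i r_i = 9·6·7 + 6·5·3 + 6·9·3 + 9·8·8 + 3·7·2 = 1248 ≡ 5.
  α_i^2 mod 11 = [3, 3, 4, 9, 5].
  S_2 = Σ v_i α_i^2 r_i = 9·3·7 + 6·3·3 + 6·4·3 + 9·9·8 + 3·5·2 = 993 ≡ 3.
  S = (1, 5, 3) ≠ 0, so r is not a codeword (an error is present).
Step 3: locate the error. For a single error e at position i, S_ℓ = v_i·e·α_i^ℓ, so α_err = S_1/S_0.
  S_0^{−1} = 1^{−1} = 1 (mod 11), so α_err = 5·1 = 5 ≡ 5 = α_2. Error position i = 2.
  Consistency check: S_2/S_1 = 3·9 = 27 ≡ 5 = α_err ✓ (single-error assumption holds).
Step 4: error magnitude e = S_0/v_2 = S_0·∏_{j≠2}(α_2 − α_j) = 1·2 = 2 ≡ 2 (mod 11).
Step 5: correct position 2: c_2 = r_2 − e = 3 − 2 ≡ 1 (mod 11). Hence c = [7, 1, 3, 8, 2].
  Check: interpolating c through the α_i gives m(x) = 4 + 6·x (degree < 2) with m(α_i) = c_i for every i, so c is indeed a codeword.


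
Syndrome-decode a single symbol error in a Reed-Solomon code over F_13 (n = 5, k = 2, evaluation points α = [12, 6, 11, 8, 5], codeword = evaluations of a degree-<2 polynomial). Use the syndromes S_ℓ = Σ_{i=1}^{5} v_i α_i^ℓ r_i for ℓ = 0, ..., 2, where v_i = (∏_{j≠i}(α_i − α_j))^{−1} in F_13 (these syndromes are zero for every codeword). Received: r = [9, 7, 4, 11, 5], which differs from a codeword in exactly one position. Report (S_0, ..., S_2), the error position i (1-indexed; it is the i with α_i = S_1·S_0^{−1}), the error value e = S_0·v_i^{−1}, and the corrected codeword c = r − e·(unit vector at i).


S = (10, 3, 10), error at position 1, error magnitude e = 3, c = [6, 7, 4, 11, 5].

Step 1: column multipliers v_i = (∏_{j≠i}(α_i − α_j))^{−1} mod 13.
  i = 1 (α = 12): (12−6)(12−11)(12−8)(12−5) = 6·1·4·7 = 168 ≡ 12, so v_1 = 12^{−1} = 12 (mod 13).
  i = 2 (α = 6): (6−12)(6−11)(6−8)(6−5) = (−6)·(−5)·(−2)·1 = −60 ≡ 5, so v_2 = 5^{−1} = 8 (mod 13).
  i = 3 (α = 11): (11−12)(11−6)(11−8)(11−5) = (−1)·5·3·6 = −90 ≡ 1, so v_3 = 1^{−1} = 1 (mod 13).
  i = 4 (α = 8): (8−12)(8−6)(8−11)(8−5) = (−4)·2·(−3)·3 = 72 ≡ 7, so v_4 = 7^{−1} = 2 (mod 13).
  i = 5 (α = 5): (5−12)(5−6)(5−11)(5−8) = (−7)·(−1)·(−6)·(−3) = 126 ≡ 9, so v_5 = 9^{−1} = 3 (mod 13).
  v = [12, 8, 1, 2, 3].
Step 2: syndromes of r = [9, 7, 4, 11, 5] (all sums mod 13).
  S_0 = Σ v_i r_i = 12·9 + 8·7 + 1·4 + 2·11 + 3·5 = 205 ≡ 10.
  S_1 = Σ v_i α_i r_i = 12·12·9 + 8·6·7 + 1·11·4 + 2·8·11 + 3·5·5 = 1927 ≡ 3.
  α_i^2 mod 13 = [1, 10, 4, 12, 12].
  S_2 = Σ v_i α_i^2 r_i = 12·1·9 + 8·10·7 + 1·4·4 + 2·12·11 + 3·12·5 = 1128 ≡ 10.
  S = (10, 3, 10) ≠ 0, so r is not a codeword (an error is present).
Step 3: locate the error. For a single error e at position i, S_ℓ = v_i·e·α_i^ℓ, so α_err = S_1/S_0.
  S_0^{−1} = 10^{−1} = 4 (mod 13), so α_err = 3·4 = 12 ≡ 12 = α_1. Error position i = 1.
  Consistency check: S_2/S_1 = 10·9 = 90 ≡ 12 = α_err ✓ (single-error assumption holds).
Step 4: error magnitude e = S_0/v_1 = S_0·∏_{j≠1}(α_1 − α_j) = 10·12 = 120 ≡ 3 (mod 13).
Step 5: correct position 1: c_1 = r_1 − e = 9 − 3 ≡ 6 (mod 13). Hence c = [6, 7, 4, 11, 5].
  Check: interpolating c through the α_i gives m(x) = 8 + 2·x (degree < 2) with m(α_i) = c_i for every i, so c is indeed a codeword.


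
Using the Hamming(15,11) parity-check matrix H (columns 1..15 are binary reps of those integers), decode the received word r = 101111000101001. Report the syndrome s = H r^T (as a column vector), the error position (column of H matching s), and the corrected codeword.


s = (1, 1, 0, 0)^T, error position = 12, corrected codeword c = 101111000100001

Compute s = H r^T mod 2 one row at a time:
  s_1 = 0 + 0 + 1 + 0 + 1 + 0 + 0 + 1 = 3 ≡ 1 (mod 2).
  s_2 = 1 + 1 + 1 + 0 + 1 + 0 + 0 + 1 = 5 ≡ 1 (mod 2).
  s_3 = 0 + 1 + 1 + 0 + 1 + 0 + 0 + 1 = 4 ≡ 0 (mod 2).
  s_4 = 1 + 1 + 1 + 0 + 0 + 0 + 0 + 1 = 4 ≡ 0 (mod 2).
s = (1, 1, 0, 0)^T — this equals column 12 of H (binary 1100), so error is at position 12.
Correct: flip bit 12 of r = 101111000101001 to get c = 101111000100001.


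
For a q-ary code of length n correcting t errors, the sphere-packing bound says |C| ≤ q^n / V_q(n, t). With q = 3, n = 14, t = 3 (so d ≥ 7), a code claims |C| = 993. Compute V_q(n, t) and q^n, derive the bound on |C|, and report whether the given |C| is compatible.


V_q(n, t) = 3305, q^n = 4782969, Hamming bound = 1447, |C| = 993 ≤ bound (satisfied).

Step 1: Compute V_q(n, t) = Σ_{j=0}^3 C(n, j) (q−1)^j.
  j = 0: C(14,0)·(2)^0 = 1·1 = 1.
  j = 1: C(14,1)·(2)^1 = 14·2 = 28.
  j = 2: C(14,2)·(2)^2 = 91·4 = 364.
  j = 3: C(14,3)·(2)^3 = 364·8 = 2912.
  V_q(n, t) = 1 + 28 + 364 + 2912 = 3305.
Step 2: q^n = 3^14 = 4782969.
Step 3: Hamming bound ⌊q^n / V_q(n,t)⌋ = ⌊4782969/3305⌋ = 1447.
Step 4: Compare |C| = 993 to 1447: satisfied.
The claimed |C| lies below the Hamming bound.


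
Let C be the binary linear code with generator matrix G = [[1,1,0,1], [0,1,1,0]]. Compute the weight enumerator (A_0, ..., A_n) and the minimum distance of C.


Weight distribution: A_0 = 1, A_2 = 1, A_3 = 2. Minimum distance d = 2.

Enumerate all 2^2 = 4 messages m ∈ F_2^2.
For each, compute codeword c = mG in F_2^4, then tally its weight.
  m = 00 → c = 0000, weight = 0.
  m = 10 → c = 1101, weight = 3.
  m = 01 → c = 0110, weight = 2.
  m = 11 → c = 1011, weight = 3.
Tally weights:
  weight 0: 1 codewords.
  weight 2: 1 codewords.
  weight 3: 2 codewords.
Minimum distance d = smallest w > 0 with A_w > 0 = 2.
Sanity: Σ A_w = 4 = 2^2 = 4 ✓.


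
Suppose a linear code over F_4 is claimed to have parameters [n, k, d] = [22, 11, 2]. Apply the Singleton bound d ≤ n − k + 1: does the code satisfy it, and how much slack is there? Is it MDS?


Singleton RHS = n − k + 1 = 12, slack = 10, bound satisfied, not MDS.

Singleton bound: d ≤ n − k + 1.
Here n = 22, k = 11, so n − k + 1 = 12.
Given d = 2, check d ≤ 12: YES.
Slack = (n − k + 1) − d = 10.
The code is NOT MDS (slack = 10 > 0).
Description: the claimed parameters are [22, 11, 2]_4; such a code would be non-MDS.


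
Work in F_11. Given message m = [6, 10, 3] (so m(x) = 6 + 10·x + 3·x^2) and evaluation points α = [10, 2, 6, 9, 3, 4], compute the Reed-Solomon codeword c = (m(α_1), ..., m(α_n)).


c = [10, 5, 9, 9, 8, 6]

Message polynomial: m(x) = 6 + 10·x + 3·x^2 (mod 11).
For each evaluation point α_i, compute m(α_i) mod 11:
  α_1 = 10: Horner steps 3 → 7 → 10, so m(10) = 10.
  α_2 = 2: Horner steps 3 → 5 → 5, so m(2) = 5.
  α_3 = 6: Horner steps 3 → 6 → 9, so m(6) = 9.
  α_4 = 9: Horner steps 3 → 4 → 9, so m(9) = 9.
  α_5 = 3: Horner steps 3 → 8 → 8, so m(3) = 8.
  α_6 = 4: Horner steps 3 → 0 → 6, so m(4) = 6.
Codeword c = [10, 5, 9, 9, 8, 6] ∈ F_11^6.


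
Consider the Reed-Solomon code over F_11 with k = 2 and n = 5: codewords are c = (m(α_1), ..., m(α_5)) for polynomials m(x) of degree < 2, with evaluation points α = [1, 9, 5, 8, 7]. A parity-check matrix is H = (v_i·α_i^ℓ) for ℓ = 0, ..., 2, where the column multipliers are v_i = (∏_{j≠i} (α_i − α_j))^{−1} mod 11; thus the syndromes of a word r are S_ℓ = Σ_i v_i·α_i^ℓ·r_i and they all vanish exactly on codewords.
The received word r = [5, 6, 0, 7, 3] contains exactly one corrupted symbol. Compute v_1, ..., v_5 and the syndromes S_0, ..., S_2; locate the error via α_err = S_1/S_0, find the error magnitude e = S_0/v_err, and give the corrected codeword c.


S = (8, 9, 6), error at position 4, error magnitude e = 8, c = [5, 6, 0, 10, 3].

Step 1: column multipliers v_i = (∏_{j≠i}(α_i − α_j))^{−1} mod 11.
  i = 1 (α = 1): (1−9)(1−5)(1−8)(1−7) = (−8)·(−4)·(−7)·(−6) = 1344 ≡ 2, so v_1 = 2^{−1} = 6 (mod 11).
  i = 2 (α = 9): (9−1)(9−5)(9−8)(9−7) = 8·4·1·2 = 64 ≡ 9, so v_2 = 9^{−1} = 5 (mod 11).
  i = 3 (α = 5): (5−1)(5−9)(5−8)(5−7) = 4·(−4)·(−3)·(−2) = −96 ≡ 3, so v_3 = 3^{−1} = 4 (mod 11).
  i = 4 (α = 8): (8−1)(8−9)(8−5)(8−7) = 7·(−1)·3·1 = −21 ≡ 1, so v_4 = 1^{−1} = 1 (mod 11).
  i = 5 (α = 7): (7−1)(7−9)(7−5)(7−8) = 6·(−2)·2·(−1) = 24 ≡ 2, so v_5 = 2^{−1} = 6 (mod 11).
  v = [6, 5, 4, 1, 6].
Step 2: syndromes of r = [5, 6, 0, 7, 3] (all sums mod 11).
  S_0 = Σ v_i r_i = 6·5 + 5·6 + 4·0 + 1·7 + 6·3 = 85 ≡ 8.
  S_1 = Σ v_i α_i r_i = 6·1·5 + 5·9·6 + 4·5·0 + 1·8·7 + 6·7·3 = 482 ≡ 9.
  α_i^2 mod 11 = [1, 4, 3, 9, 5].
  S_2 = Σ v_i α_i^2 r_i = 6·1·5 + 5·4·6 + 4·3·0 + 1·9·7 + 6·5·3 = 303 ≡ 6.
  S = (8, 9, 6) ≠ 0, so r is not a codeword (an error is present).
Step 3: locate the error. For a single error e at position i, S_ℓ = v_i·e·α_i^ℓ, so α_err = S_1/S_0.
  S_0^{−1} = 8^{−1} = 7 (mod 11), so α_err = 9·7 = 63 ≡ 8 = α_4. Error position i = 4.
  Consistency check: S_2/S_1 = 6·5 = 30 ≡ 8 = α_err ✓ (single-error assumption holds).
Step 4: error magnitude e = S_0/v_4 = S_0·∏_{j≠4}(α_4 − α_j) = 8·1 = 8 ≡ 8 (mod 11).
Step 5: correct position 4: c_4 = r_4 − e = 7 − 8 ≡ 10 (mod 11). Hence c = [5, 6, 0, 10, 3].
  Check: interpolating c through the α_i gives m(x) = 9 + 7·x (degree < 2) with m(α_i) = c_i for every i, so c is indeed a codeword.


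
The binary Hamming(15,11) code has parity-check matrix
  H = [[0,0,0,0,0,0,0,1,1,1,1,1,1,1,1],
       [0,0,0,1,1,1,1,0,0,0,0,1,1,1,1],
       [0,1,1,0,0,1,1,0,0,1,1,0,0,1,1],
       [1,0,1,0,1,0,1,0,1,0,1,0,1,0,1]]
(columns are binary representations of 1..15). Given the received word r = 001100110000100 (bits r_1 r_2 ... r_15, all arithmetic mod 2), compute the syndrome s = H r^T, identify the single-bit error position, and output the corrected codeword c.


s = (0, 1, 0, 1)^T, error position = 5, corrected codeword c = 001110110000100

Compute s = H r^T mod 2 one row at a time:
  s_1 = 1 + 0 + 0 + 0 + 0 + 1 + 0 + 0 = 2 ≡ 0 (mod 2).
  s_2 = 1 + 0 + 0 + 1 + 0 + 1 + 0 + 0 = 3 ≡ 1 (mod 2).
  s_3 = 0 + 1 + 0 + 1 + 0 + 0 + 0 + 0 = 2 ≡ 0 (mod 2).
  s_4 = 0 + 1 + 0 + 1 + 0 + 0 + 1 + 0 = 3 ≡ 1 (mod 2).
s = (0, 1, 0, 1)^T — this equals column 5 of H (binary 0101), so error is at position 5.
Correct: flip bit 5 of r = 001100110000100 to get c = 001110110000100.


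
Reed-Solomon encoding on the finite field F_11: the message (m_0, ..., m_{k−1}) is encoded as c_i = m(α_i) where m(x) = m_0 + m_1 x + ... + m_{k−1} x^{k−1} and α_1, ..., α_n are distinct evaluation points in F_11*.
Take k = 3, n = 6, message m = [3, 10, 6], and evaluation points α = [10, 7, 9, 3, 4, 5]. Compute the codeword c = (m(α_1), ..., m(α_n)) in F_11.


c = [10, 4, 7, 10, 7, 5]

Message polynomial: m(x) = 3 + 10·x + 6·x^2 (mod 11).
For each evaluation point α_i, compute m(α_i) mod 11:
  α_1 = 10: Horner steps 6 → 4 → 10, so m(10) = 10.
  α_2 = 7: Horner steps 6 → 8 → 4, so m(7) = 4.
  α_3 = 9: Horner steps 6 → 9 → 7, so m(9) = 7.
  α_4 = 3: Horner steps 6 → 6 → 10, so m(3) = 10.
  α_5 = 4: Horner steps 6 → 1 → 7, so m(4) = 7.
  α_6 = 5: Horner steps 6 → 7 → 5, so m(5) = 5.
Codeword c = [10, 4, 7, 10, 7, 5] ∈ F_11^6.


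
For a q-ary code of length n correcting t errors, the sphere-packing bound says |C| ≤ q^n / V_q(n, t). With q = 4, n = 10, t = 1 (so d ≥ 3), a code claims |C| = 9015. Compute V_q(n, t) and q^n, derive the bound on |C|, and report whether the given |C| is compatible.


V_q(n, t) = 31, q^n = 1048576, Hamming bound = 33825, |C| = 9015 ≤ bound (satisfied).

Step 1: Compute V_q(n, t) = Σ_{j=0}^1 C(n, j) (q−1)^j.
  j = 0: C(10,0)·(3)^0 = 1·1 = 1.
  j = 1: C(10,1)·(3)^1 = 10·3 = 30.
  V_q(n, t) = 1 + 30 = 31.
Step 2: q^n = 4^10 = 1048576.
Step 3: Hamming bound ⌊q^n / V_q(n,t)⌋ = ⌊1048576/31⌋ = 33825.
Step 4: Compare |C| = 9015 to 33825: satisfied.
The claimed |C| lies below the Hamming bound.


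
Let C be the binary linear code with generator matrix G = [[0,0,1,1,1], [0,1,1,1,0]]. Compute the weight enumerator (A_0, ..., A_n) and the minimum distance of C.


Weight distribution: A_0 = 1, A_2 = 1, A_3 = 2. Minimum distance d = 2.

Enumerate all 2^2 = 4 messages m ∈ F_2^2.
For each, compute codeword c = mG in F_2^5, then tally its weight.
  m = 00 → c = 00000, weight = 0.
  m = 10 → c = 00111, weight = 3.
  m = 01 → c = 01110, weight = 3.
  m = 11 → c = 01001, weight = 2.
Tally weights:
  weight 0: 1 codewords.
  weight 2: 1 codewords.
  weight 3: 2 codewords.
Minimum distance d = smallest w > 0 with A_w > 0 = 2.
Sanity: Σ A_w = 4 = 2^2 = 4 ✓.


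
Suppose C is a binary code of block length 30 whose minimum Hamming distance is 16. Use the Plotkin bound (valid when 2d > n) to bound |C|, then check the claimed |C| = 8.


Plotkin bound M ≤ 16; given |C| = 8 ≤ bound (satisfied).

Check applicability: 2d = 32, n = 30.
2d − n = 2 > 0, so Plotkin applies.
Compute d/(2d−n) = 16/2 ≈ 8.0000.
⌊d/(2d−n)⌋ = 8.
Plotkin bound: M ≤ 2·8 = 16.
Given |C| = 8, check: satisfied.
This |C| is below the Plotkin bound.


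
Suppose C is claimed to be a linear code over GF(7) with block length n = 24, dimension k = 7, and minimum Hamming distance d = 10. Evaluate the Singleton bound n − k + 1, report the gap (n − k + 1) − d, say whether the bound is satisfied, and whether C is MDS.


Singleton RHS = n − k + 1 = 18, slack = 8, bound satisfied, not MDS.

Singleton bound: d ≤ n − k + 1.
Here n = 24, k = 7, so n − k + 1 = 18.
Given d = 10, check d ≤ 18: YES.
Slack = (n − k + 1) − d = 8.
The code is NOT MDS (slack = 8 > 0).
Description: the claimed parameters are [24, 7, 10]_7; such a code would be non-MDS.


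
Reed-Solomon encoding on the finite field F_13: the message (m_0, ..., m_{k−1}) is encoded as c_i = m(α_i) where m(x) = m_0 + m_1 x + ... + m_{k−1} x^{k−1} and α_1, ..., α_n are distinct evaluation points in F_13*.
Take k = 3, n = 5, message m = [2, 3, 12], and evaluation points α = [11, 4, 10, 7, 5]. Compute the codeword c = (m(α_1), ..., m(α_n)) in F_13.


c = [5, 11, 10, 0, 5]

Message polynomial: m(x) = 2 + 3·x + 12·x^2 (mod 13).
For each evaluation point α_i, compute m(α_i) mod 13:
  α_1 = 11: Horner steps 12 → 5 → 5, so m(11) = 5.
  α_2 = 4: Horner steps 12 → 12 → 11, so m(4) = 11.
  α_3 = 10: Horner steps 12 → 6 → 10, so m(10) = 10.
  α_4 = 7: Horner steps 12 → 9 → 0, so m(7) = 0.
  α_5 = 5: Horner steps 12 → 11 → 5, so m(5) = 5.
Codeword c = [5, 11, 10, 0, 5] ∈ F_13^5.


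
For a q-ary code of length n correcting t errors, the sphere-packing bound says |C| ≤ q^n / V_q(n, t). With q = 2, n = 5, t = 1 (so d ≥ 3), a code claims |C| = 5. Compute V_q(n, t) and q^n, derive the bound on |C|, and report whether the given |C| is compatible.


V_q(n, t) = 6, q^n = 32, Hamming bound = 5, |C| = 5 ≤ bound (satisfied).

Step 1: Compute V_q(n, t) = Σ_{j=0}^1 C(n, j) (q−1)^j.
  j = 0: C(5,0)·(1)^0 = 1·1 = 1.
  j = 1: C(5,1)·(1)^1 = 5·1 = 5.
  V_q(n, t) = 1 + 5 = 6.
Step 2: q^n = 2^5 = 32.
Step 3: Hamming bound ⌊q^n / V_q(n,t)⌋ = ⌊32/6⌋ = 5.
Step 4: Compare |C| = 5 to 5: satisfied.
The claimed |C| lies at the Hamming bound (tight).


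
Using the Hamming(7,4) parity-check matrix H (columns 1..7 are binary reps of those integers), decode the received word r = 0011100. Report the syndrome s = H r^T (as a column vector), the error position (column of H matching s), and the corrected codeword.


s = (0, 1, 0)^T, error position = 2, corrected codeword c = 0111100

Compute s = H r^T mod 2 one row at a time:
  s_1 = 1 + 1 + 0 + 0 = 2 ≡ 0 (mod 2).
  s_2 = 0 + 1 + 0 + 0 = 1 ≡ 1 (mod 2).
  s_3 = 0 + 1 + 1 + 0 = 2 ≡ 0 (mod 2).
s = (0, 1, 0)^T — this equals column 2 of H (binary 010), so error is at position 2.
Correct: flip bit 2 of r = 0011100 to get c = 0111100.


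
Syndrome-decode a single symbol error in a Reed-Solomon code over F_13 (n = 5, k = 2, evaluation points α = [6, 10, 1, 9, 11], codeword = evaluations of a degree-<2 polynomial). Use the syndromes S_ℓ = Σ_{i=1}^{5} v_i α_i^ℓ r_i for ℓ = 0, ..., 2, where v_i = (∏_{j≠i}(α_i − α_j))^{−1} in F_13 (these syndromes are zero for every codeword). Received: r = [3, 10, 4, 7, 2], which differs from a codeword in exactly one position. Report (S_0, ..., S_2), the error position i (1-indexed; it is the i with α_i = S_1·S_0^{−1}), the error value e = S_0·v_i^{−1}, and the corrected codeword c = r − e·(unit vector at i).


S = (6, 2, 5), error at position 4, error magnitude e = 2, c = [3, 10, 4, 5, 2].

Step 1: column multipliers v_i = (∏_{j≠i}(α_i − α_j))^{−1} mod 13.
  i = 1 (α = 6): (6−10)(6−1)(6−9)(6−11) = (−4)·5·(−3)·(−5) = −300 ≡ 12, so v_1 = 12^{−1} = 12 (mod 13).
  i = 2 (α = 10): (10−6)(10−1)(10−9)(10−11) = 4·9·1·(−1) = −36 ≡ 3, so v_2 = 3^{−1} = 9 (mod 13).
  i = 3 (α = 1): (1−6)(1−10)(1−9)(1−11) = (−5)·(−9)·(−8)·(−10) = 3600 ≡ 12, so v_3 = 12^{−1} = 12 (mod 13).
  i = 4 (α = 9): (9−6)(9−10)(9−1)(9−11) = 3·(−1)·8·(−2) = 48 ≡ 9, so v_4 = 9^{−1} = 3 (mod 13).
  i = 5 (α = 11): (11−6)(11−10)(11−1)(11−9) = 5·1·10·2 = 100 ≡ 9, so v_5 = 9^{−1} = 3 (mod 13).
  v = [12, 9, 12, 3, 3].
Step 2: syndromes of r = [3, 10, 4, 7, 2] (all sums mod 13).
  S_0 = Σ v_i r_i = 12·3 + 9·10 + 12·4 + 3·7 + 3·2 = 201 ≡ 6.
  S_1 = Σ v_i α_i r_i = 12·6·3 + 9·10·10 + 12·1·4 + 3·9·7 + 3·11·2 = 1419 ≡ 2.
  α_i^2 mod 13 = [10, 9, 1, 3, 4].
  S_2 = Σ v_i α_i^2 r_i = 12·10·3 + 9·9·10 + 12·1·4 + 3·3·7 + 3·4·2 = 1305 ≡ 5.
  S = (6, 2, 5) ≠ 0, so r is not a codeword (an error is present).
Step 3: locate the error. For a single error e at position i, S_ℓ = v_i·e·α_i^ℓ, so α_err = S_1/S_0.
  S_0^{−1} = 6^{−1} = 11 (mod 13), so α_err = 2·11 = 22 ≡ 9 = α_4. Error position i = 4.
  Consistency check: S_2/S_1 = 5·7 = 35 ≡ 9 = α_err ✓ (single-error assumption holds).
Step 4: error magnitude e = S_0/v_4 = S_0·∏_{j≠4}(α_4 − α_j) = 6·9 = 54 ≡ 2 (mod 13).
Step 5: correct position 4: c_4 = r_4 − e = 7 − 2 ≡ 5 (mod 13). Hence c = [3, 10, 4, 5, 2].
  Check: interpolating c through the α_i gives m(x) = 12 + 5·x (degree < 2) with m(α_i) = c_i for every i, so c is indeed a codeword.


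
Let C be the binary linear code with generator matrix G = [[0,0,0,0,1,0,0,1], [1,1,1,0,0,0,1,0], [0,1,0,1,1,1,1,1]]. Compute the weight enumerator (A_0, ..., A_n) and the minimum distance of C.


Weight distribution: A_0 = 1, A_2 = 1, A_4 = 3, A_6 = 3. Minimum distance d = 2.

Enumerate all 2^3 = 8 messages m ∈ F_2^3.
For each, compute codeword c = mG in F_2^8, then tally its weight.
  m = 000 → c = 00000000, weight = 0.
  m = 100 → c = 00001001, weight = 2.
  m = 010 → c = 11100010, weight = 4.
  m = 110 → c = 11101011, weight = 6.
  m = 001 → c = 01011111, weight = 6.
  m = 101 → c = 01010110, weight = 4.
  m = 011 → c = 10111101, weight = 6.
  m = 111 → c = 10110100, weight = 4.
Tally weights:
  weight 0: 1 codewords.
  weight 2: 1 codewords.
  weight 4: 3 codewords.
  weight 6: 3 codewords.
Minimum distance d = smallest w > 0 with A_w > 0 = 2.
Sanity: Σ A_w = 8 = 2^3 = 8 ✓.


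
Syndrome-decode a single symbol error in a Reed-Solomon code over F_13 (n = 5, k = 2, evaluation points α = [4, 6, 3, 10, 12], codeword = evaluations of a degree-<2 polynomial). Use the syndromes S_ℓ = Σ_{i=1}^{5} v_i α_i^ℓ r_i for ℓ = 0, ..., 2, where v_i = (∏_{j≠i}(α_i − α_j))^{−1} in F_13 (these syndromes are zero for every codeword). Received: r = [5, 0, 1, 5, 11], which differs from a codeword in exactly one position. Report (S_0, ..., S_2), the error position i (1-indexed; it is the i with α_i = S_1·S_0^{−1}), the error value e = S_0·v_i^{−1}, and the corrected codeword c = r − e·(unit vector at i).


S = (1, 10, 9), error at position 4, error magnitude e = 2, c = [5, 0, 1, 3, 11].

Step 1: column multipliers v_i = (∏_{j≠i}(α_i − α_j))^{−1} mod 13.
  i = 1 (α = 4): (4−6)(4−3)(4−10)(4−12) = (−2)·1·(−6)·(−8) = −96 ≡ 8, so v_1 = 8^{−1} = 5 (mod 13).
  i = 2 (α = 6): (6−4)(6−3)(6−10)(6−12) = 2·3·(−4)·(−6) = 144 ≡ 1, so v_2 = 1^{−1} = 1 (mod 13).
  i = 3 (α = 3): (3−4)(3−6)(3−10)(3−12) = (−1)·(−3)·(−7)·(−9) = 189 ≡ 7, so v_3 = 7^{−1} = 2 (mod 13).
  i = 4 (α = 10): (10−4)(10−6)(10−3)(10−12) = 6·4·7·(−2) = −336 ≡ 2, so v_4 = 2^{−1} = 7 (mod 13).
  i = 5 (α = 12): (12−4)(12−6)(12−3)(12−10) = 8·6·9·2 = 864 ≡ 6, so v_5 = 6^{−1} = 11 (mod 13).
  v = [5, 1, 2, 7, 11].
Step 2: syndromes of r = [5, 0, 1, 5, 11] (all sums mod 13).
  S_0 = Σ v_i r_i = 5·5 + 1·0 + 2·1 + 7·5 + 11·11 = 183 ≡ 1.
  S_1 = Σ v_i α_i r_i = 5·4·5 + 1·6·0 + 2·3·1 + 7·10·5 + 11·12·11 = 1908 ≡ 10.
  α_i^2 mod 13 = [3, 10, 9, 9, 1].
  S_2 = Σ v_i α_i^2 r_i = 5·3·5 + 1·10·0 + 2·9·1 + 7·9·5 + 11·1·11 = 529 ≡ 9.
  S = (1, 10, 9) ≠ 0, so r is not a codeword (an error is present).
Step 3: locate the error. For a single error e at position i, S_ℓ = v_i·e·α_i^ℓ, so α_err = S_1/S_0.
  S_0^{−1} = 1^{−1} = 1 (mod 13), so α_err = 10·1 = 10 ≡ 10 = α_4. Error position i = 4.
  Consistency check: S_2/S_1 = 9·4 = 36 ≡ 10 = α_err ✓ (single-error assumption holds).
Step 4: error magnitude e = S_0/v_4 = S_0·∏_{j≠4}(α_4 − α_j) = 1·2 = 2 ≡ 2 (mod 13).
Step 5: correct position 4: c_4 = r_4 − e = 5 − 2 ≡ 3 (mod 13). Hence c = [5, 0, 1, 3, 11].
  Check: interpolating c through the α_i gives m(x) = 2 + 4·x (degree < 2) with m(α_i) = c_i for every i, so c is indeed a codeword.


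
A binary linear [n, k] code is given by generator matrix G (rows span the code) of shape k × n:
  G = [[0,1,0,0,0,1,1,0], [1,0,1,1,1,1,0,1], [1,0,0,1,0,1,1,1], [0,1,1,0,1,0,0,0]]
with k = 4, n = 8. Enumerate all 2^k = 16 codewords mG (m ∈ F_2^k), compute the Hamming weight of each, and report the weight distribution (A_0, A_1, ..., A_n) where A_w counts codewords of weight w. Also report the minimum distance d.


Weight distribution: A_0 = 1, A_1 = 1, A_2 = 1, A_3 = 3, A_4 = 4, A_5 = 3, A_6 = 1, A_7 = 1, A_8 = 1. Minimum distance d = 1.

Enumerate all 2^4 = 16 messages m ∈ F_2^4.
For each, compute codeword c = mG in F_2^8, then tally its weight.
  m = 0000 → c = 00000000, weight = 0.
  m = 1000 → c = 01000110, weight = 3.
  m = 0100 → c = 10111101, weight = 6.
  m = 1100 → c = 11111011, weight = 7.
  m = 0010 → c = 10010111, weight = 5.
  m = 1010 → c = 11010001, weight = 4.
  m = 0110 → c = 00101010, weight = 3.
  m = 1110 → c = 01101100, weight = 4.
  m = 0001 → c = 01101000, weight = 3.
  m = 1001 → c = 00101110, weight = 4.
  m = 0101 → c = 11010101, weight = 5.
  m = 1101 → c = 10010011, weight = 4.
  m = 0011 → c = 11111111, weight = 8.
  m = 1011 → c = 10111001, weight = 5.
  m = 0111 → c = 01000010, weight = 2.
  m = 1111 → c = 00000100, weight = 1.
Tally weights:
  weight 0: 1 codewords.
  weight 1: 1 codewords.
  weight 2: 1 codewords.
  weight 3: 3 codewords.
  weight 4: 4 codewords.
  weight 5: 3 codewords.
  weight 6: 1 codewords.
  weight 7: 1 codewords.
  weight 8: 1 codewords.
Minimum distance d = smallest w > 0 with A_w > 0 = 1.
Sanity: Σ A_w = 16 = 2^4 = 16 ✓.
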